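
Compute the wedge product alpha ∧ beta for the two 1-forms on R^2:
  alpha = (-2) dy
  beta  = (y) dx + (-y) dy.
alpha ∧ beta = (2*y) dx ∧ dy

Distribute the wedge, using dx_i ∧ dx_j = -dx_j ∧ dx_i and dx_i ∧ dx_i = 0. For each pair (i, j) with i < j, the coefficient of dx_i ∧ dx_j in alpha ∧ beta is (alpha_i * beta_j - alpha_j * beta_i). Collecting: alpha ∧ beta = (2*y) dx ∧ dy.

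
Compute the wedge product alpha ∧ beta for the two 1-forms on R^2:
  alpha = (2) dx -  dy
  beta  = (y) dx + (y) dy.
alpha ∧ beta = (3*y) dx ∧ dy

Distribute the wedge, using dx_i ∧ dx_j = -dx_j ∧ dx_i and dx_i ∧ dx_i = 0. For each pair (i, j) with i < j, the coefficient of dx_i ∧ dx_j in alpha ∧ beta is (alpha_i * beta_j - alpha_j * beta_i). Collecting: alpha ∧ beta = (3*y) dx ∧ dy.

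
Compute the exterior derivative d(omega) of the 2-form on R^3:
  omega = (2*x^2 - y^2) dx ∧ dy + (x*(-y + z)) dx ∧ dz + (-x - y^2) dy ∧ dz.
d(omega) = (x - 1) dx ∧ dy ∧ dz

For a 2-form omega = sum_{i<j} g_{ij} dx_i ∧ dx_j, the exterior derivative is
  d(omega) = sum_{i<j} d(g_{ij}) ∧ dx_i ∧ dx_j = sum_{i<j, k} (∂g_{ij}/∂x_k) dx_k ∧ dx_i ∧ dx_j.
Expand each term, using dx_k ∧ dx_i ∧ dx_j = sgn(permutation) dx_{(a)} ∧ dx_{(b)} ∧ dx_{(c)} with (a < b < c) sorted:
  d(x*(-y + z)) includes (∂/∂y)(x*(-y + z)) dy = (-x) dy, which multiplied by dx ∧ dz gives (x) dx ∧ dy ∧ dz
  d(-x - y^2) includes (∂/∂x)(-x - y^2) dx = (-1) dx, which multiplied by dy ∧ dz gives (-1) dx ∧ dy ∧ dz
Collecting like 3-forms: d(omega) = (x - 1) dx ∧ dy ∧ dz.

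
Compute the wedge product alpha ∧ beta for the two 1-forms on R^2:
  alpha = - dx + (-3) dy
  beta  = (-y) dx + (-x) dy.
alpha ∧ beta = (x - 3*y) dx ∧ dy

Distribute the wedge, using dx_i ∧ dx_j = -dx_j ∧ dx_i and dx_i ∧ dx_i = 0. For each pair (i, j) with i < j, the coefficient of dx_i ∧ dx_j in alpha ∧ beta is (alpha_i * beta_j - alpha_j * beta_i). Collecting: alpha ∧ beta = (x - 3*y) dx ∧ dy.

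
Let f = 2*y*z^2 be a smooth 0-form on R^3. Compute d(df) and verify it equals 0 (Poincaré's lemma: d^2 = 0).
d(df) = 0

Step 1: df = sum_i (∂f/∂x_i) dx_i = (0) dx + (2*z^2) dy + (4*y*z) dz.
Step 2: Apply d again. Using the 1-form formula, the coefficient of dx ∧ dy in d(df) is ∂^2 f/∂x ∂y - ∂^2 f/∂y ∂x = (0) - (0) = 0 (equality of mixed partials for smooth f).
Similarly for dx ∧ dz and dy ∧ dz — all coefficients vanish. So d(df) = 0.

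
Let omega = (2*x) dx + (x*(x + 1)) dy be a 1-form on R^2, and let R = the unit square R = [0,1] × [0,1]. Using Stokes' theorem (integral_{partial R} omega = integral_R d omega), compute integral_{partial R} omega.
integral_(partial R) omega = 2

Stokes: integral_partial_R omega = integral_R d omega with d omega = (∂Q/∂x - ∂P/∂y) dx ∧ dy.
  ∂Q/∂x = 2*x + 1
  ∂P/∂y = 0
  integrand = ∂Q/∂x - ∂P/∂y = 2*x + 1.
Integrating over R: integral_0^1 integral_0^1 (2*x + 1) dx dy = 2.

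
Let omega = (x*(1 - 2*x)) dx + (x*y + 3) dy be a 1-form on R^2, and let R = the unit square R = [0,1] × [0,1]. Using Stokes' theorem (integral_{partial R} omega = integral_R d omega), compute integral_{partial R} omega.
integral_(partial R) omega = 1/2

Stokes: integral_partial_R omega = integral_R d omega with d omega = (∂Q/∂x - ∂P/∂y) dx ∧ dy.
  ∂Q/∂x = y
  ∂P/∂y = 0
  integrand = ∂Q/∂x - ∂P/∂y = y.
Integrating over R: integral_0^1 integral_0^1 (y) dx dy = 1/2.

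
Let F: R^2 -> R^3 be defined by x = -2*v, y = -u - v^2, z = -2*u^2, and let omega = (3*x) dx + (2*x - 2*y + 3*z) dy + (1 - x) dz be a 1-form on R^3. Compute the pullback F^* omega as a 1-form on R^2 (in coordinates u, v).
F^* omega = (6*u^2 - 8*u*v - 6*u - 2*v^2 + 4*v) du + (4*v*(3*u^2 - u - v^2 + 2*v + 3)) dv

Using F^*(f dg) = (f ∘ F) d(g ∘ F), substitute each coordinate x_i by F_i(u, v) in f_i, and replace dx_i by d F_i = (∂F_i/∂u) du + (∂F_i/∂v) dv.
  For the x component: f_1(F) = -6*v; d F_1 = (0) du + (-2) dv
  For the y component: f_2(F) = -6*u^2 + 2*u + 2*v^2 - 4*v; d F_2 = (-1) du + (-2*v) dv
  For the z component: f_3(F) = 2*v + 1; d F_3 = (-4*u) du + (0) dv
Combining and collecting du, dv coefficients:
  coeff of du: 6*u^2 - 8*u*v - 6*u - 2*v^2 + 4*v
  coeff of dv: 4*v*(3*u^2 - u - v^2 + 2*v + 3)
F^* omega = (6*u^2 - 8*u*v - 6*u - 2*v^2 + 4*v) du + (4*v*(3*u^2 - u - v^2 + 2*v + 3)) dv.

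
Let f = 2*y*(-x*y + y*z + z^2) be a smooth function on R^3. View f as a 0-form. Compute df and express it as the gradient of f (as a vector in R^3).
df = (-2*y^2) dx + (-4*x*y + 4*y*z + 2*z^2) dy + (2*y*(y + 2*z)) dz; grad f = (-2*y^2, -4*x*y + 4*y*z + 2*z^2, 2*y*(y + 2*z))

For a 0-form f, d f = (∂f/∂x) dx + (∂f/∂y) dy + (∂f/∂z) dz. The components of the vector representation are exactly the entries of grad f in Cartesian coordinates:
  ∂f/∂x = -2*y^2
  ∂f/∂y = -4*x*y + 4*y*z + 2*z^2
  ∂f/∂z = 2*y*(y + 2*z).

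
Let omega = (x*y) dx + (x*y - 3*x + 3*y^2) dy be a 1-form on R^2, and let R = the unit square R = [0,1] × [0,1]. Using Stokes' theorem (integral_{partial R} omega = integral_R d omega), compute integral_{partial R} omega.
integral_(partial R) omega = -3

Stokes: integral_partial_R omega = integral_R d omega with d omega = (∂Q/∂x - ∂P/∂y) dx ∧ dy.
  ∂Q/∂x = y - 3
  ∂P/∂y = x
  integrand = ∂Q/∂x - ∂P/∂y = -x + y - 3.
Integrating over R: integral_0^1 integral_0^1 (-x + y - 3) dx dy = -3.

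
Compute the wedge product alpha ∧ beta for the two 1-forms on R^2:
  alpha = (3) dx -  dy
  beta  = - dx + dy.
alpha ∧ beta = (2) dx ∧ dy

Distribute the wedge, using dx_i ∧ dx_j = -dx_j ∧ dx_i and dx_i ∧ dx_i = 0. For each pair (i, j) with i < j, the coefficient of dx_i ∧ dx_j in alpha ∧ beta is (alpha_i * beta_j - alpha_j * beta_i). Collecting: alpha ∧ beta = (2) dx ∧ dy.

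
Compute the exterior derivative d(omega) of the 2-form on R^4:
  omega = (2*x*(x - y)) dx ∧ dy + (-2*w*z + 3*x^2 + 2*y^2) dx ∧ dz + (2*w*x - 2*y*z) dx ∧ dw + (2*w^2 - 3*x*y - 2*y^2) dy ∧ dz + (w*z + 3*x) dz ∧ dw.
d(omega) = (-7*y) dx ∧ dy ∧ dz + (2*y - 2*z + 3) dx ∧ dz ∧ dw + (2*z) dx ∧ dy ∧ dw + (4*w) dy ∧ dz ∧ dw

For a 2-form omega = sum_{i<j} g_{ij} dx_i ∧ dx_j, the exterior derivative is
  d(omega) = sum_{i<j} d(g_{ij}) ∧ dx_i ∧ dx_j = sum_{i<j, k} (∂g_{ij}/∂x_k) dx_k ∧ dx_i ∧ dx_j.
Expand each term, using dx_k ∧ dx_i ∧ dx_j = sgn(permutation) dx_{(a)} ∧ dx_{(b)} ∧ dx_{(c)} with (a < b < c) sorted:
  d(-2*w*z + 3*x^2 + 2*y^2) includes (∂/∂y)(-2*w*z + 3*x^2 + 2*y^2) dy = (4*y) dy, which multiplied by dx ∧ dz gives (-4*y) dx ∧ dy ∧ dz
  d(-2*w*z + 3*x^2 + 2*y^2) includes (∂/∂w)(-2*w*z + 3*x^2 + 2*y^2) dw = (-2*z) dw, which multiplied by dx ∧ dz gives (-2*z) dx ∧ dz ∧ dw
  d(2*w*x - 2*y*z) includes (∂/∂y)(2*w*x - 2*y*z) dy = (-2*z) dy, which multiplied by dx ∧ dw gives (2*z) dx ∧ dy ∧ dw
  d(2*w*x - 2*y*z) includes (∂/∂z)(2*w*x - 2*y*z) dz = (-2*y) dz, which multiplied by dx ∧ dw gives (2*y) dx ∧ dz ∧ dw
  d(2*w^2 - 3*x*y - 2*y^2) includes (∂/∂x)(2*w^2 - 3*x*y - 2*y^2) dx = (-3*y) dx, which multiplied by dy ∧ dz gives (-3*y) dx ∧ dy ∧ dz
  d(2*w^2 - 3*x*y - 2*y^2) includes (∂/∂w)(2*w^2 - 3*x*y - 2*y^2) dw = (4*w) dw, which multiplied by dy ∧ dz gives (4*w) dy ∧ dz ∧ dw
  d(w*z + 3*x) includes (∂/∂x)(w*z + 3*x) dx = (3) dx, which multiplied by dz ∧ dw gives (3) dx ∧ dz ∧ dw
Collecting like 3-forms: d(omega) = (-7*y) dx ∧ dy ∧ dz + (2*y - 2*z + 3) dx ∧ dz ∧ dw + (2*z) dx ∧ dy ∧ dw + (4*w) dy ∧ dz ∧ dw.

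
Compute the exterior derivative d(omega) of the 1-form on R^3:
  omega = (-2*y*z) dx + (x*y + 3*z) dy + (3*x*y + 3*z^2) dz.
d(omega) = (y + 2*z) dx ∧ dy + (5*y) dx ∧ dz + (3*x - 3) dy ∧ dz

For a 1-form omega = sum_i f_i dx_i, the exterior derivative is
  d(omega) = sum_{i < j} (∂f_j/∂x_i - ∂f_i/∂x_j) dx_i ∧ dx_j.
  coefficient of dx ∧ dy: ∂f_2/∂x - ∂f_1/∂y = ∂(x*y + 3*z)/∂x - ∂(-2*y*z)/∂y = y + 2*z
  coefficient of dx ∧ dz: ∂f_3/∂x - ∂f_1/∂z = ∂(3*x*y + 3*z^2)/∂x - ∂(-2*y*z)/∂z = 5*y
  coefficient of dy ∧ dz: ∂f_3/∂y - ∂f_2/∂z = ∂(3*x*y + 3*z^2)/∂y - ∂(x*y + 3*z)/∂z = 3*x - 3
Assembling: d(omega) = (y + 2*z) dx ∧ dy + (5*y) dx ∧ dz + (3*x - 3) dy ∧ dz.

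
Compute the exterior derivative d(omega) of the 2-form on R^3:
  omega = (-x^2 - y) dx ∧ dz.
d(omega) = (1) dx ∧ dy ∧ dz

For a 2-form omega = sum_{i<j} g_{ij} dx_i ∧ dx_j, the exterior derivative is
  d(omega) = sum_{i<j} d(g_{ij}) ∧ dx_i ∧ dx_j = sum_{i<j, k} (∂g_{ij}/∂x_k) dx_k ∧ dx_i ∧ dx_j.
Expand each term, using dx_k ∧ dx_i ∧ dx_j = sgn(permutation) dx_{(a)} ∧ dx_{(b)} ∧ dx_{(c)} with (a < b < c) sorted:
  d(-x^2 - y) includes (∂/∂y)(-x^2 - y) dy = (-1) dy, which multiplied by dx ∧ dz gives (1) dx ∧ dy ∧ dz
Collecting like 3-forms: d(omega) = (1) dx ∧ dy ∧ dz.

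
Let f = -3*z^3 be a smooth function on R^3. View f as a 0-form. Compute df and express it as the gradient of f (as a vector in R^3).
df = (0) dx + (0) dy + (-9*z^2) dz; grad f = (0, 0, -9*z^2)

For a 0-form f, d f = (∂f/∂x) dx + (∂f/∂y) dy + (∂f/∂z) dz. The components of the vector representation are exactly the entries of grad f in Cartesian coordinates:
  ∂f/∂x = 0
  ∂f/∂y = 0
  ∂f/∂z = -9*z^2.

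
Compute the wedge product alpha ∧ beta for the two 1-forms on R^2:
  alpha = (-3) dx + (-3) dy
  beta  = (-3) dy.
alpha ∧ beta = (9) dx ∧ dy

Distribute the wedge, using dx_i ∧ dx_j = -dx_j ∧ dx_i and dx_i ∧ dx_i = 0. For each pair (i, j) with i < j, the coefficient of dx_i ∧ dx_j in alpha ∧ beta is (alpha_i * beta_j - alpha_j * beta_i). Collecting: alpha ∧ beta = (9) dx ∧ dy.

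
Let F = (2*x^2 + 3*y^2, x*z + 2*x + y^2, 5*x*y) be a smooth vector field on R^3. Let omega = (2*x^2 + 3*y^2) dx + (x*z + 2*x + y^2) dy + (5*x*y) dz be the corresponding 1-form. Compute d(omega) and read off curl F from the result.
d(omega) = (4*x) dy ∧ dz + (-5*y) dz ∧ dx + (-6*y + z + 2) dx ∧ dy; curl F = (4*x, -5*y, -6*y + z + 2)

d omega = sum_{i<j} (∂f_j/∂x_i - ∂f_i/∂x_j) dx_i ∧ dx_j. Under the identification (dy ∧ dz, dz ∧ dx, dx ∧ dy) ↔ (e_x, e_y, e_z), the coefficients are exactly the components of curl F. Compute:
  ∂R/∂y - ∂Q/∂z = (5*x) - (x) = 4*x
  ∂P/∂z - ∂R/∂x = (0) - (5*y) = -5*y
  ∂Q/∂x - ∂P/∂y = (z + 2) - (6*y) = -6*y + z + 2.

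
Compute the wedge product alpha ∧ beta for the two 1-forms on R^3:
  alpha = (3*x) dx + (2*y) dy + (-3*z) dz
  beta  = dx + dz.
alpha ∧ beta = (3*x + 3*z) dx ∧ dz + (-2*y) dx ∧ dy + (2*y) dy ∧ dz

Distribute the wedge, using dx_i ∧ dx_j = -dx_j ∧ dx_i and dx_i ∧ dx_i = 0. For each pair (i, j) with i < j, the coefficient of dx_i ∧ dx_j in alpha ∧ beta is (alpha_i * beta_j - alpha_j * beta_i). Collecting: alpha ∧ beta = (3*x + 3*z) dx ∧ dz + (-2*y) dx ∧ dy + (2*y) dy ∧ dz.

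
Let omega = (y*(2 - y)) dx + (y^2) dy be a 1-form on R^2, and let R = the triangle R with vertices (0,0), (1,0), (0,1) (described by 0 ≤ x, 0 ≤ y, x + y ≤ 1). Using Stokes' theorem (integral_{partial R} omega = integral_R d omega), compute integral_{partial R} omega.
integral_(partial R) omega = -2/3

Stokes: integral_partial_R omega = integral_R d omega with d omega = (∂Q/∂x - ∂P/∂y) dx ∧ dy.
  ∂Q/∂x = 0
  ∂P/∂y = 2 - 2*y
  integrand = ∂Q/∂x - ∂P/∂y = 2*y - 2.
Integrating over R: integral_0^1 integral_0^{1-x} (2*y - 2) dy dx = -2/3.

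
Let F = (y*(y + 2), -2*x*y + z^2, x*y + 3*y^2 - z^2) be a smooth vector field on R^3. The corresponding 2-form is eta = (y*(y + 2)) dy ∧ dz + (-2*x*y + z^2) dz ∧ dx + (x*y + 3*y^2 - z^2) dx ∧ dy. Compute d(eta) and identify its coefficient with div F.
d(eta) = (-2*x - 2*z) dx ∧ dy ∧ dz; div F = -2*x - 2*z

For a 2-form in R^3 of the form above, applying d gives a 3-form with coefficient ∂P/∂x + ∂Q/∂y + ∂R/∂z:
  ∂P/∂x = 0
  ∂Q/∂y = -2*x
  ∂R/∂z = -2*z
Sum = -2*x - 2*z, which is exactly div F.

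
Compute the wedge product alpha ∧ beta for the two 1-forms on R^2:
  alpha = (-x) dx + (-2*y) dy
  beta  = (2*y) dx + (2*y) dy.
alpha ∧ beta = (2*y*(-x + 2*y)) dx ∧ dy

Distribute the wedge, using dx_i ∧ dx_j = -dx_j ∧ dx_i and dx_i ∧ dx_i = 0. For each pair (i, j) with i < j, the coefficient of dx_i ∧ dx_j in alpha ∧ beta is (alpha_i * beta_j - alpha_j * beta_i). Collecting: alpha ∧ beta = (2*y*(-x + 2*y)) dx ∧ dy.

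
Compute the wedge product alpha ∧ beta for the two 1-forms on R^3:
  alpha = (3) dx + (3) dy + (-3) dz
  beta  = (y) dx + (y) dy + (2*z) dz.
alpha ∧ beta = (3*y + 6*z) dx ∧ dz + (3*y + 6*z) dy ∧ dz

Distribute the wedge, using dx_i ∧ dx_j = -dx_j ∧ dx_i and dx_i ∧ dx_i = 0. For each pair (i, j) with i < j, the coefficient of dx_i ∧ dx_j in alpha ∧ beta is (alpha_i * beta_j - alpha_j * beta_i). Collecting: alpha ∧ beta = (3*y + 6*z) dx ∧ dz + (3*y + 6*z) dy ∧ dz.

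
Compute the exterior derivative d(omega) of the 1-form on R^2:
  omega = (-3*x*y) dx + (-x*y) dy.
d(omega) = (3*x - y) dx ∧ dy

For a 1-form omega = sum_i f_i dx_i, the exterior derivative is
  d(omega) = sum_{i < j} (∂f_j/∂x_i - ∂f_i/∂x_j) dx_i ∧ dx_j.
  coefficient of dx ∧ dy: ∂f_2/∂x - ∂f_1/∂y = ∂(-x*y)/∂x - ∂(-3*x*y)/∂y = 3*x - y
Assembling: d(omega) = (3*x - y) dx ∧ dy.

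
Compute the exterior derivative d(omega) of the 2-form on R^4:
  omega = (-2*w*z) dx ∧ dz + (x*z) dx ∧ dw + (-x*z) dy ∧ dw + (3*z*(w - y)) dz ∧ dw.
d(omega) = (-x - 2*z) dx ∧ dz ∧ dw + (-z) dx ∧ dy ∧ dw + (x - 3*z) dy ∧ dz ∧ dw

For a 2-form omega = sum_{i<j} g_{ij} dx_i ∧ dx_j, the exterior derivative is
  d(omega) = sum_{i<j} d(g_{ij}) ∧ dx_i ∧ dx_j = sum_{i<j, k} (∂g_{ij}/∂x_k) dx_k ∧ dx_i ∧ dx_j.
Expand each term, using dx_k ∧ dx_i ∧ dx_j = sgn(permutation) dx_{(a)} ∧ dx_{(b)} ∧ dx_{(c)} with (a < b < c) sorted:
  d(-2*w*z) includes (∂/∂w)(-2*w*z) dw = (-2*z) dw, which multiplied by dx ∧ dz gives (-2*z) dx ∧ dz ∧ dw
  d(x*z) includes (∂/∂z)(x*z) dz = (x) dz, which multiplied by dx ∧ dw gives (-x) dx ∧ dz ∧ dw
  d(-x*z) includes (∂/∂x)(-x*z) dx = (-z) dx, which multiplied by dy ∧ dw gives (-z) dx ∧ dy ∧ dw
  d(-x*z) includes (∂/∂z)(-x*z) dz = (-x) dz, which multiplied by dy ∧ dw gives (x) dy ∧ dz ∧ dw
  d(3*z*(w - y)) includes (∂/∂y)(3*z*(w - y)) dy = (-3*z) dy, which multiplied by dz ∧ dw gives (-3*z) dy ∧ dz ∧ dw
Collecting like 3-forms: d(omega) = (-x - 2*z) dx ∧ dz ∧ dw + (-z) dx ∧ dy ∧ dw + (x - 3*z) dy ∧ dz ∧ dw.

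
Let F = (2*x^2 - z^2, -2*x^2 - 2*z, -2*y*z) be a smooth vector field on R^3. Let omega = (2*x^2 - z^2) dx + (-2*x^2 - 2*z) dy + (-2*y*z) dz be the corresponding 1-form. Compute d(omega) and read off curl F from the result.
d(omega) = (2 - 2*z) dy ∧ dz + (-2*z) dz ∧ dx + (-4*x) dx ∧ dy; curl F = (2 - 2*z, -2*z, -4*x)

d omega = sum_{i<j} (∂f_j/∂x_i - ∂f_i/∂x_j) dx_i ∧ dx_j. Under the identification (dy ∧ dz, dz ∧ dx, dx ∧ dy) ↔ (e_x, e_y, e_z), the coefficients are exactly the components of curl F. Compute:
  ∂R/∂y - ∂Q/∂z = (-2*z) - (-2) = 2 - 2*z
  ∂P/∂z - ∂R/∂x = (-2*z) - (0) = -2*z
  ∂Q/∂x - ∂P/∂y = (-4*x) - (0) = -4*x.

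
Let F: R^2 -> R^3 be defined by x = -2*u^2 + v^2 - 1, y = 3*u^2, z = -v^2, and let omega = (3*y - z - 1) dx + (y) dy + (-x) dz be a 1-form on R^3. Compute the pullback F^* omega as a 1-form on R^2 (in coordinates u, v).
F^* omega = (2*u*(-9*u^2 - 2*v^2 + 2)) du + (2*v*(7*u^2 + 2*v^2 - 2)) dv

Using F^*(f dg) = (f ∘ F) d(g ∘ F), substitute each coordinate x_i by F_i(u, v) in f_i, and replace dx_i by d F_i = (∂F_i/∂u) du + (∂F_i/∂v) dv.
  For the x component: f_1(F) = 9*u^2 + v^2 - 1; d F_1 = (-4*u) du + (2*v) dv
  For the y component: f_2(F) = 3*u^2; d F_2 = (6*u) du + (0) dv
  For the z component: f_3(F) = 2*u^2 - v^2 + 1; d F_3 = (0) du + (-2*v) dv
Combining and collecting du, dv coefficients:
  coeff of du: 2*u*(-9*u^2 - 2*v^2 + 2)
  coeff of dv: 2*v*(7*u^2 + 2*v^2 - 2)
F^* omega = (2*u*(-9*u^2 - 2*v^2 + 2)) du + (2*v*(7*u^2 + 2*v^2 - 2)) dv.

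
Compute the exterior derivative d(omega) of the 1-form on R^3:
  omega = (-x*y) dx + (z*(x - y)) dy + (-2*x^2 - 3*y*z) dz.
d(omega) = (x + z) dx ∧ dy + (-4*x) dx ∧ dz + (-x + y - 3*z) dy ∧ dz

For a 1-form omega = sum_i f_i dx_i, the exterior derivative is
  d(omega) = sum_{i < j} (∂f_j/∂x_i - ∂f_i/∂x_j) dx_i ∧ dx_j.
  coefficient of dx ∧ dy: ∂f_2/∂x - ∂f_1/∂y = ∂(z*(x - y))/∂x - ∂(-x*y)/∂y = x + z
  coefficient of dx ∧ dz: ∂f_3/∂x - ∂f_1/∂z = ∂(-2*x^2 - 3*y*z)/∂x - ∂(-x*y)/∂z = -4*x
  coefficient of dy ∧ dz: ∂f_3/∂y - ∂f_2/∂z = ∂(-2*x^2 - 3*y*z)/∂y - ∂(z*(x - y))/∂z = -x + y - 3*z
Assembling: d(omega) = (x + z) dx ∧ dy + (-4*x) dx ∧ dz + (-x + y - 3*z) dy ∧ dz.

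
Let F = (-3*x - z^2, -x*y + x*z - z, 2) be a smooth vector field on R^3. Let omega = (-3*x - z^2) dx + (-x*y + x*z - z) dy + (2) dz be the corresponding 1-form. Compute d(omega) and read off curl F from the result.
d(omega) = (1 - x) dy ∧ dz + (-2*z) dz ∧ dx + (-y + z) dx ∧ dy; curl F = (1 - x, -2*z, -y + z)

d omega = sum_{i<j} (∂f_j/∂x_i - ∂f_i/∂x_j) dx_i ∧ dx_j. Under the identification (dy ∧ dz, dz ∧ dx, dx ∧ dy) ↔ (e_x, e_y, e_z), the coefficients are exactly the components of curl F. Compute:
  ∂R/∂y - ∂Q/∂z = (0) - (x - 1) = 1 - x
  ∂P/∂z - ∂R/∂x = (-2*z) - (0) = -2*z
  ∂Q/∂x - ∂P/∂y = (-y + z) - (0) = -y + z.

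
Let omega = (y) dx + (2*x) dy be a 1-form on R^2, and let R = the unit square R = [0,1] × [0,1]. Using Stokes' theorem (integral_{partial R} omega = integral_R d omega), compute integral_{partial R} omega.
integral_(partial R) omega = 1

Stokes: integral_partial_R omega = integral_R d omega with d omega = (∂Q/∂x - ∂P/∂y) dx ∧ dy.
  ∂Q/∂x = 2
  ∂P/∂y = 1
  integrand = ∂Q/∂x - ∂P/∂y = 1.
Integrating over R: integral_0^1 integral_0^1 (1) dx dy = 1.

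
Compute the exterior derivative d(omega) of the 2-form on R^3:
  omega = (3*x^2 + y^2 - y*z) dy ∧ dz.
d(omega) = (6*x) dx ∧ dy ∧ dz

For a 2-form omega = sum_{i<j} g_{ij} dx_i ∧ dx_j, the exterior derivative is
  d(omega) = sum_{i<j} d(g_{ij}) ∧ dx_i ∧ dx_j = sum_{i<j, k} (∂g_{ij}/∂x_k) dx_k ∧ dx_i ∧ dx_j.
Expand each term, using dx_k ∧ dx_i ∧ dx_j = sgn(permutation) dx_{(a)} ∧ dx_{(b)} ∧ dx_{(c)} with (a < b < c) sorted:
  d(3*x^2 + y^2 - y*z) includes (∂/∂x)(3*x^2 + y^2 - y*z) dx = (6*x) dx, which multiplied by dy ∧ dz gives (6*x) dx ∧ dy ∧ dz
Collecting like 3-forms: d(omega) = (6*x) dx ∧ dy ∧ dz.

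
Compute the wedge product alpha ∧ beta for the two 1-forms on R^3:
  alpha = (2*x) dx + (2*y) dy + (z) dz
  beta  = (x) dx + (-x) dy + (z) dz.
alpha ∧ beta = (-2*x*(x + y)) dx ∧ dy + (x*z) dx ∧ dz + (z*(x + 2*y)) dy ∧ dz

Distribute the wedge, using dx_i ∧ dx_j = -dx_j ∧ dx_i and dx_i ∧ dx_i = 0. For each pair (i, j) with i < j, the coefficient of dx_i ∧ dx_j in alpha ∧ beta is (alpha_i * beta_j - alpha_j * beta_i). Collecting: alpha ∧ beta = (-2*x*(x + y)) dx ∧ dy + (x*z) dx ∧ dz + (z*(x + 2*y)) dy ∧ dz.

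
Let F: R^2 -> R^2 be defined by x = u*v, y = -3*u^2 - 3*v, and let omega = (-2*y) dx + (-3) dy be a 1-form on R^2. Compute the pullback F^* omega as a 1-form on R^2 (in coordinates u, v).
F^* omega = (6*u^2*v + 18*u + 6*v^2) du + (6*u^3 + 6*u*v + 9) dv

Using F^*(f dg) = (f ∘ F) d(g ∘ F), substitute each coordinate x_i by F_i(u, v) in f_i, and replace dx_i by d F_i = (∂F_i/∂u) du + (∂F_i/∂v) dv.
  For the x component: f_1(F) = 6*u^2 + 6*v; d F_1 = (v) du + (u) dv
  For the y component: f_2(F) = -3; d F_2 = (-6*u) du + (-3) dv
Combining and collecting du, dv coefficients:
  coeff of du: 6*u^2*v + 18*u + 6*v^2
  coeff of dv: 6*u^3 + 6*u*v + 9
F^* omega = (6*u^2*v + 18*u + 6*v^2) du + (6*u^3 + 6*u*v + 9) dv.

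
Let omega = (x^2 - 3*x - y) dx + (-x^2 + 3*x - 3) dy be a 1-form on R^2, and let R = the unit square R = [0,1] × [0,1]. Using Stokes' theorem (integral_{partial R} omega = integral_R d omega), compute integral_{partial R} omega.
integral_(partial R) omega = 3

Stokes: integral_partial_R omega = integral_R d omega with d omega = (∂Q/∂x - ∂P/∂y) dx ∧ dy.
  ∂Q/∂x = 3 - 2*x
  ∂P/∂y = -1
  integrand = ∂Q/∂x - ∂P/∂y = 4 - 2*x.
Integrating over R: integral_0^1 integral_0^1 (4 - 2*x) dx dy = 3.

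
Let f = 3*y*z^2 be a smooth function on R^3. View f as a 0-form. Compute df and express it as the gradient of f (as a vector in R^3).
df = (0) dx + (3*z^2) dy + (6*y*z) dz; grad f = (0, 3*z^2, 6*y*z)

For a 0-form f, d f = (∂f/∂x) dx + (∂f/∂y) dy + (∂f/∂z) dz. The components of the vector representation are exactly the entries of grad f in Cartesian coordinates:
  ∂f/∂x = 0
  ∂f/∂y = 3*z^2
  ∂f/∂z = 6*y*z.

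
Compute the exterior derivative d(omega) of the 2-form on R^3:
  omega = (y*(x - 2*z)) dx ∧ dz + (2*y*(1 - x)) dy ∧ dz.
d(omega) = (-x - 2*y + 2*z) dx ∧ dy ∧ dz

For a 2-form omega = sum_{i<j} g_{ij} dx_i ∧ dx_j, the exterior derivative is
  d(omega) = sum_{i<j} d(g_{ij}) ∧ dx_i ∧ dx_j = sum_{i<j, k} (∂g_{ij}/∂x_k) dx_k ∧ dx_i ∧ dx_j.
Expand each term, using dx_k ∧ dx_i ∧ dx_j = sgn(permutation) dx_{(a)} ∧ dx_{(b)} ∧ dx_{(c)} with (a < b < c) sorted:
  d(y*(x - 2*z)) includes (∂/∂y)(y*(x - 2*z)) dy = (x - 2*z) dy, which multiplied by dx ∧ dz gives (-x + 2*z) dx ∧ dy ∧ dz
  d(2*y*(1 - x)) includes (∂/∂x)(2*y*(1 - x)) dx = (-2*y) dx, which multiplied by dy ∧ dz gives (-2*y) dx ∧ dy ∧ dz
Collecting like 3-forms: d(omega) = (-x - 2*y + 2*z) dx ∧ dy ∧ dz.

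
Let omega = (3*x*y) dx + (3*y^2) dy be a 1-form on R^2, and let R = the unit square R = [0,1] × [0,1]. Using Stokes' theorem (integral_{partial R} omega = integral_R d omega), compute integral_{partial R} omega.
integral_(partial R) omega = -3/2

Stokes: integral_partial_R omega = integral_R d omega with d omega = (∂Q/∂x - ∂P/∂y) dx ∧ dy.
  ∂Q/∂x = 0
  ∂P/∂y = 3*x
  integrand = ∂Q/∂x - ∂P/∂y = -3*x.
Integrating over R: integral_0^1 integral_0^1 (-3*x) dx dy = -3/2.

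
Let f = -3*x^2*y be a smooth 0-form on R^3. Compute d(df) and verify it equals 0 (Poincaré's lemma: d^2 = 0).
d(df) = 0

Step 1: df = sum_i (∂f/∂x_i) dx_i = (-6*x*y) dx + (-3*x^2) dy + (0) dz.
Step 2: Apply d again. Using the 1-form formula, the coefficient of dx ∧ dy in d(df) is ∂^2 f/∂x ∂y - ∂^2 f/∂y ∂x = (-6*x) - (-6*x) = 0 (equality of mixed partials for smooth f).
Similarly for dx ∧ dz and dy ∧ dz — all coefficients vanish. So d(df) = 0.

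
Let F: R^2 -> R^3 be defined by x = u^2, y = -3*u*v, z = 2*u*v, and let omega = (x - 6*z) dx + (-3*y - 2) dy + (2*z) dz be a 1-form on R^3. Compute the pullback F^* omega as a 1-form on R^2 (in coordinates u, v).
F^* omega = (2*u^3 - 24*u^2*v - 19*u*v^2 + 6*v) du + (u*(-19*u*v + 6)) dv

Using F^*(f dg) = (f ∘ F) d(g ∘ F), substitute each coordinate x_i by F_i(u, v) in f_i, and replace dx_i by d F_i = (∂F_i/∂u) du + (∂F_i/∂v) dv.
  For the x component: f_1(F) = u*(u - 12*v); d F_1 = (2*u) du + (0) dv
  For the y component: f_2(F) = 9*u*v - 2; d F_2 = (-3*v) du + (-3*u) dv
  For the z component: f_3(F) = 4*u*v; d F_3 = (2*v) du + (2*u) dv
Combining and collecting du, dv coefficients:
  coeff of du: 2*u^3 - 24*u^2*v - 19*u*v^2 + 6*v
  coeff of dv: u*(-19*u*v + 6)
F^* omega = (2*u^3 - 24*u^2*v - 19*u*v^2 + 6*v) du + (u*(-19*u*v + 6)) dv.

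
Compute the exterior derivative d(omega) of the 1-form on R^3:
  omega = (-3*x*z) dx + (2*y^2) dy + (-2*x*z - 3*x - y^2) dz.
d(omega) = (3*x - 2*z - 3) dx ∧ dz + (-2*y) dy ∧ dz

For a 1-form omega = sum_i f_i dx_i, the exterior derivative is
  d(omega) = sum_{i < j} (∂f_j/∂x_i - ∂f_i/∂x_j) dx_i ∧ dx_j.
  coefficient of dx ∧ dz: ∂f_3/∂x - ∂f_1/∂z = ∂(-2*x*z - 3*x - y^2)/∂x - ∂(-3*x*z)/∂z = 3*x - 2*z - 3
  coefficient of dy ∧ dz: ∂f_3/∂y - ∂f_2/∂z = ∂(-2*x*z - 3*x - y^2)/∂y - ∂(2*y^2)/∂z = -2*y
Assembling: d(omega) = (3*x - 2*z - 3) dx ∧ dz + (-2*y) dy ∧ dz.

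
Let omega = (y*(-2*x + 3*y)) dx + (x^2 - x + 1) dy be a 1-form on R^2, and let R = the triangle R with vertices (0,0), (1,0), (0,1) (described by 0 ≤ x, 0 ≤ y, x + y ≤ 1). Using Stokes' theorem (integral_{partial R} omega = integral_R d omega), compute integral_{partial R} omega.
integral_(partial R) omega = -5/6

Stokes: integral_partial_R omega = integral_R d omega with d omega = (∂Q/∂x - ∂P/∂y) dx ∧ dy.
  ∂Q/∂x = 2*x - 1
  ∂P/∂y = -2*x + 6*y
  integrand = ∂Q/∂x - ∂P/∂y = 4*x - 6*y - 1.
Integrating over R: integral_0^1 integral_0^{1-x} (4*x - 6*y - 1) dy dx = -5/6.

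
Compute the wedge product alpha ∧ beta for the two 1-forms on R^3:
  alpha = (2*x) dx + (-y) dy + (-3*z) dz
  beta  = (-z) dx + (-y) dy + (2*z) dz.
alpha ∧ beta = (-y*(2*x + z)) dx ∧ dy + (z*(4*x - 3*z)) dx ∧ dz + (-5*y*z) dy ∧ dz

Distribute the wedge, using dx_i ∧ dx_j = -dx_j ∧ dx_i and dx_i ∧ dx_i = 0. For each pair (i, j) with i < j, the coefficient of dx_i ∧ dx_j in alpha ∧ beta is (alpha_i * beta_j - alpha_j * beta_i). Collecting: alpha ∧ beta = (-y*(2*x + z)) dx ∧ dy + (z*(4*x - 3*z)) dx ∧ dz + (-5*y*z) dy ∧ dz.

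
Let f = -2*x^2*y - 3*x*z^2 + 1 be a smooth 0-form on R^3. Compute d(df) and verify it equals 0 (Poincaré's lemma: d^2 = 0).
d(df) = 0

Step 1: df = sum_i (∂f/∂x_i) dx_i = (-4*x*y - 3*z^2) dx + (-2*x^2) dy + (-6*x*z) dz.
Step 2: Apply d again. Using the 1-form formula, the coefficient of dx ∧ dy in d(df) is ∂^2 f/∂x ∂y - ∂^2 f/∂y ∂x = (-4*x) - (-4*x) = 0 (equality of mixed partials for smooth f).
Similarly for dx ∧ dz and dy ∧ dz — all coefficients vanish. So d(df) = 0.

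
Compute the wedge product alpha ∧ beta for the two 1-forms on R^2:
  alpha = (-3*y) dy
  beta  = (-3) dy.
alpha ∧ beta = 0

Distribute the wedge, using dx_i ∧ dx_j = -dx_j ∧ dx_i and dx_i ∧ dx_i = 0. For each pair (i, j) with i < j, the coefficient of dx_i ∧ dx_j in alpha ∧ beta is (alpha_i * beta_j - alpha_j * beta_i). Collecting: alpha ∧ beta = 0.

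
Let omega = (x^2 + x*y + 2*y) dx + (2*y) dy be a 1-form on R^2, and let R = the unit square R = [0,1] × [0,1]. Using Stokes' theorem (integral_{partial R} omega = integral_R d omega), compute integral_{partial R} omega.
integral_(partial R) omega = -5/2

Stokes: integral_partial_R omega = integral_R d omega with d omega = (∂Q/∂x - ∂P/∂y) dx ∧ dy.
  ∂Q/∂x = 0
  ∂P/∂y = x + 2
  integrand = ∂Q/∂x - ∂P/∂y = -x - 2.
Integrating over R: integral_0^1 integral_0^1 (-x - 2) dx dy = -5/2.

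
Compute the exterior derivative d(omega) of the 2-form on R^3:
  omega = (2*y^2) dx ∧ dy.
d(omega) = 0

For a 2-form omega = sum_{i<j} g_{ij} dx_i ∧ dx_j, the exterior derivative is
  d(omega) = sum_{i<j} d(g_{ij}) ∧ dx_i ∧ dx_j = sum_{i<j, k} (∂g_{ij}/∂x_k) dx_k ∧ dx_i ∧ dx_j.
Expand each term, using dx_k ∧ dx_i ∧ dx_j = sgn(permutation) dx_{(a)} ∧ dx_{(b)} ∧ dx_{(c)} with (a < b < c) sorted:

Collecting like 3-forms: d(omega) = 0.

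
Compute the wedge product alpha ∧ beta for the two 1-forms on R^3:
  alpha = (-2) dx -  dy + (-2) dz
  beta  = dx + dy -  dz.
alpha ∧ beta = (-1) dx ∧ dy + (4) dx ∧ dz + (3) dy ∧ dz

Distribute the wedge, using dx_i ∧ dx_j = -dx_j ∧ dx_i and dx_i ∧ dx_i = 0. For each pair (i, j) with i < j, the coefficient of dx_i ∧ dx_j in alpha ∧ beta is (alpha_i * beta_j - alpha_j * beta_i). Collecting: alpha ∧ beta = (-1) dx ∧ dy + (4) dx ∧ dz + (3) dy ∧ dz.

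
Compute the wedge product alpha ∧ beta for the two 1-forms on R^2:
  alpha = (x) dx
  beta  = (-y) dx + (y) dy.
alpha ∧ beta = (x*y) dx ∧ dy

Distribute the wedge, using dx_i ∧ dx_j = -dx_j ∧ dx_i and dx_i ∧ dx_i = 0. For each pair (i, j) with i < j, the coefficient of dx_i ∧ dx_j in alpha ∧ beta is (alpha_i * beta_j - alpha_j * beta_i). Collecting: alpha ∧ beta = (x*y) dx ∧ dy.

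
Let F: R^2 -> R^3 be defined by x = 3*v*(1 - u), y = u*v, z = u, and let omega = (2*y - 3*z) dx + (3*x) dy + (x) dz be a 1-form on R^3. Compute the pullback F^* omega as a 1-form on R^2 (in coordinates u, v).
F^* omega = (3*v*(-5*u*v + 2*u + 3*v + 1)) du + (3*u*(-5*u*v + 3*u + 5*v - 3)) dv

Using F^*(f dg) = (f ∘ F) d(g ∘ F), substitute each coordinate x_i by F_i(u, v) in f_i, and replace dx_i by d F_i = (∂F_i/∂u) du + (∂F_i/∂v) dv.
  For the x component: f_1(F) = u*(2*v - 3); d F_1 = (-3*v) du + (3 - 3*u) dv
  For the y component: f_2(F) = 9*v*(1 - u); d F_2 = (v) du + (u) dv
  For the z component: f_3(F) = 3*v*(1 - u); d F_3 = (1) du + (0) dv
Combining and collecting du, dv coefficients:
  coeff of du: 3*v*(-5*u*v + 2*u + 3*v + 1)
  coeff of dv: 3*u*(-5*u*v + 3*u + 5*v - 3)
F^* omega = (3*v*(-5*u*v + 2*u + 3*v + 1)) du + (3*u*(-5*u*v + 3*u + 5*v - 3)) dv.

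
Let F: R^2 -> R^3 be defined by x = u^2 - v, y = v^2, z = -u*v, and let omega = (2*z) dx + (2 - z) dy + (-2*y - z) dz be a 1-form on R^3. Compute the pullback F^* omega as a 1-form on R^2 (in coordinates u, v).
F^* omega = (v*(-4*u^2 - u*v + 2*v^2)) du + (v*(-u^2 + 4*u*v + 2*u + 4)) dv

Using F^*(f dg) = (f ∘ F) d(g ∘ F), substitute each coordinate x_i by F_i(u, v) in f_i, and replace dx_i by d F_i = (∂F_i/∂u) du + (∂F_i/∂v) dv.
  For the x component: f_1(F) = -2*u*v; d F_1 = (2*u) du + (-1) dv
  For the y component: f_2(F) = u*v + 2; d F_2 = (0) du + (2*v) dv
  For the z component: f_3(F) = v*(u - 2*v); d F_3 = (-v) du + (-u) dv
Combining and collecting du, dv coefficients:
  coeff of du: v*(-4*u^2 - u*v + 2*v^2)
  coeff of dv: v*(-u^2 + 4*u*v + 2*u + 4)
F^* omega = (v*(-4*u^2 - u*v + 2*v^2)) du + (v*(-u^2 + 4*u*v + 2*u + 4)) dv.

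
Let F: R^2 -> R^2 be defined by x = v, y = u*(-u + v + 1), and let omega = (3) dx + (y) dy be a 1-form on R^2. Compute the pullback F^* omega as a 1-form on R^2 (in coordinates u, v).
F^* omega = (u*(2*u^2 - 3*u*v - 3*u + v^2 + 2*v + 1)) du + (-u^3 + u^2*v + u^2 + 3) dv

Using F^*(f dg) = (f ∘ F) d(g ∘ F), substitute each coordinate x_i by F_i(u, v) in f_i, and replace dx_i by d F_i = (∂F_i/∂u) du + (∂F_i/∂v) dv.
  For the x component: f_1(F) = 3; d F_1 = (0) du + (1) dv
  For the y component: f_2(F) = u*(-u + v + 1); d F_2 = (-2*u + v + 1) du + (u) dv
Combining and collecting du, dv coefficients:
  coeff of du: u*(2*u^2 - 3*u*v - 3*u + v^2 + 2*v + 1)
  coeff of dv: -u^3 + u^2*v + u^2 + 3
F^* omega = (u*(2*u^2 - 3*u*v - 3*u + v^2 + 2*v + 1)) du + (-u^3 + u^2*v + u^2 + 3) dv.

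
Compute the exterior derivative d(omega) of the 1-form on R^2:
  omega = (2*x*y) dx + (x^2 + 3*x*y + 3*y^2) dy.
d(omega) = (3*y) dx ∧ dy

For a 1-form omega = sum_i f_i dx_i, the exterior derivative is
  d(omega) = sum_{i < j} (∂f_j/∂x_i - ∂f_i/∂x_j) dx_i ∧ dx_j.
  coefficient of dx ∧ dy: ∂f_2/∂x - ∂f_1/∂y = ∂(x^2 + 3*x*y + 3*y^2)/∂x - ∂(2*x*y)/∂y = 3*y
Assembling: d(omega) = (3*y) dx ∧ dy.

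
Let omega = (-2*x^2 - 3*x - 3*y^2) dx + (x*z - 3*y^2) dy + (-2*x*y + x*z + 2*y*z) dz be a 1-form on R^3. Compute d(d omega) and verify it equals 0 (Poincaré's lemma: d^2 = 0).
d(d omega) = 0

Step 1: d omega = sum_{i<j} (∂f_j/∂x_i - ∂f_i/∂x_j) dx_i ∧ dx_j:
  coeff of dx ∧ dy: 6*y + z
  coeff of dx ∧ dz: -2*y + z
  coeff of dy ∧ dz: -3*x + 2*z
Step 2: Apply d again to each 2-form coefficient. The only possible 3-form in R^3 is dx ∧ dy ∧ dz, with coefficient
  ∂(coeff of dy∧dz)/∂x - ∂(coeff of dx∧dz)/∂y + ∂(coeff of dx∧dy)/∂z
  = ∂/∂x (-3*x + 2*z) - ∂/∂y (-2*y + z) + ∂/∂z (6*y + z).
Each of these terms simplifies to sums of mixed partials that cancel in pairs. The result is 0 (by equality of mixed partials for smooth functions — Schwarz / Clairaut).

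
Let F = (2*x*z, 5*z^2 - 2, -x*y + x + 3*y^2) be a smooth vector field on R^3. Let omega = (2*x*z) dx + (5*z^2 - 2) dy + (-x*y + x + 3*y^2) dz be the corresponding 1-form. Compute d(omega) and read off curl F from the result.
d(omega) = (-x + 6*y - 10*z) dy ∧ dz + (2*x + y - 1) dz ∧ dx + (0) dx ∧ dy; curl F = (-x + 6*y - 10*z, 2*x + y - 1, 0)

d omega = sum_{i<j} (∂f_j/∂x_i - ∂f_i/∂x_j) dx_i ∧ dx_j. Under the identification (dy ∧ dz, dz ∧ dx, dx ∧ dy) ↔ (e_x, e_y, e_z), the coefficients are exactly the components of curl F. Compute:
  ∂R/∂y - ∂Q/∂z = (-x + 6*y) - (10*z) = -x + 6*y - 10*z
  ∂P/∂z - ∂R/∂x = (2*x) - (1 - y) = 2*x + y - 1
  ∂Q/∂x - ∂P/∂y = (0) - (0) = 0.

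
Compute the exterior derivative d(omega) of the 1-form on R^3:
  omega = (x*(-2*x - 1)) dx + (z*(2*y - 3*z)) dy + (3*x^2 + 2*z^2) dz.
d(omega) = (6*x) dx ∧ dz + (-2*y + 6*z) dy ∧ dz

For a 1-form omega = sum_i f_i dx_i, the exterior derivative is
  d(omega) = sum_{i < j} (∂f_j/∂x_i - ∂f_i/∂x_j) dx_i ∧ dx_j.
  coefficient of dx ∧ dz: ∂f_3/∂x - ∂f_1/∂z = ∂(3*x^2 + 2*z^2)/∂x - ∂(x*(-2*x - 1))/∂z = 6*x
  coefficient of dy ∧ dz: ∂f_3/∂y - ∂f_2/∂z = ∂(3*x^2 + 2*z^2)/∂y - ∂(z*(2*y - 3*z))/∂z = -2*y + 6*z
Assembling: d(omega) = (6*x) dx ∧ dz + (-2*y + 6*z) dy ∧ dz.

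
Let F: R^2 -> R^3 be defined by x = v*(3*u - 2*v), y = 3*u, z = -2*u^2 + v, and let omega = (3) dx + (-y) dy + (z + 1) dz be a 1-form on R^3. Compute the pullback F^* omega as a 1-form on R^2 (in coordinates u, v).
F^* omega = (8*u^3 - 4*u*v - 13*u + 9*v) du + (-2*u^2 + 9*u - 11*v + 1) dv

Using F^*(f dg) = (f ∘ F) d(g ∘ F), substitute each coordinate x_i by F_i(u, v) in f_i, and replace dx_i by d F_i = (∂F_i/∂u) du + (∂F_i/∂v) dv.
  For the x component: f_1(F) = 3; d F_1 = (3*v) du + (3*u - 4*v) dv
  For the y component: f_2(F) = -3*u; d F_2 = (3) du + (0) dv
  For the z component: f_3(F) = -2*u^2 + v + 1; d F_3 = (-4*u) du + (1) dv
Combining and collecting du, dv coefficients:
  coeff of du: 8*u^3 - 4*u*v - 13*u + 9*v
  coeff of dv: -2*u^2 + 9*u - 11*v + 1
F^* omega = (8*u^3 - 4*u*v - 13*u + 9*v) du + (-2*u^2 + 9*u - 11*v + 1) dv.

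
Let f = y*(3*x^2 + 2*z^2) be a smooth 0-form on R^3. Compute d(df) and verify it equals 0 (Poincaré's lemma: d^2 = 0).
d(df) = 0

Step 1: df = sum_i (∂f/∂x_i) dx_i = (6*x*y) dx + (3*x^2 + 2*z^2) dy + (4*y*z) dz.
Step 2: Apply d again. Using the 1-form formula, the coefficient of dx ∧ dy in d(df) is ∂^2 f/∂x ∂y - ∂^2 f/∂y ∂x = (6*x) - (6*x) = 0 (equality of mixed partials for smooth f).
Similarly for dx ∧ dz and dy ∧ dz — all coefficients vanish. So d(df) = 0.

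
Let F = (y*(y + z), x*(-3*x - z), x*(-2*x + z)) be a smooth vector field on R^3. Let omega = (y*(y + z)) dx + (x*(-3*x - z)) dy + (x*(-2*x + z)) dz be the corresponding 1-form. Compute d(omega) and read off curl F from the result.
d(omega) = (x) dy ∧ dz + (4*x + y - z) dz ∧ dx + (-6*x - 2*y - 2*z) dx ∧ dy; curl F = (x, 4*x + y - z, -6*x - 2*y - 2*z)

d omega = sum_{i<j} (∂f_j/∂x_i - ∂f_i/∂x_j) dx_i ∧ dx_j. Under the identification (dy ∧ dz, dz ∧ dx, dx ∧ dy) ↔ (e_x, e_y, e_z), the coefficients are exactly the components of curl F. Compute:
  ∂R/∂y - ∂Q/∂z = (0) - (-x) = x
  ∂P/∂z - ∂R/∂x = (y) - (-4*x + z) = 4*x + y - z
  ∂Q/∂x - ∂P/∂y = (-6*x - z) - (2*y + z) = -6*x - 2*y - 2*z.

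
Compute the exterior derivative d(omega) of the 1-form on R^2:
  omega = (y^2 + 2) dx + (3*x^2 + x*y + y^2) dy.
d(omega) = (6*x - y) dx ∧ dy

For a 1-form omega = sum_i f_i dx_i, the exterior derivative is
  d(omega) = sum_{i < j} (∂f_j/∂x_i - ∂f_i/∂x_j) dx_i ∧ dx_j.
  coefficient of dx ∧ dy: ∂f_2/∂x - ∂f_1/∂y = ∂(3*x^2 + x*y + y^2)/∂x - ∂(y^2 + 2)/∂y = 6*x - y
Assembling: d(omega) = (6*x - y) dx ∧ dy.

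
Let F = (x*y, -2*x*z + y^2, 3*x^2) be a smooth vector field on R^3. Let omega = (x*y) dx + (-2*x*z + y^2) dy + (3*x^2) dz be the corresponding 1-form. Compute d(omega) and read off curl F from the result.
d(omega) = (2*x) dy ∧ dz + (-6*x) dz ∧ dx + (-x - 2*z) dx ∧ dy; curl F = (2*x, -6*x, -x - 2*z)

d omega = sum_{i<j} (∂f_j/∂x_i - ∂f_i/∂x_j) dx_i ∧ dx_j. Under the identification (dy ∧ dz, dz ∧ dx, dx ∧ dy) ↔ (e_x, e_y, e_z), the coefficients are exactly the components of curl F. Compute:
  ∂R/∂y - ∂Q/∂z = (0) - (-2*x) = 2*x
  ∂P/∂z - ∂R/∂x = (0) - (6*x) = -6*x
  ∂Q/∂x - ∂P/∂y = (-2*z) - (x) = -x - 2*z.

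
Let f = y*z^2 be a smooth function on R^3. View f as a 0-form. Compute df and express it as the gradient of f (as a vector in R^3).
df = (0) dx + (z^2) dy + (2*y*z) dz; grad f = (0, z^2, 2*y*z)

For a 0-form f, d f = (∂f/∂x) dx + (∂f/∂y) dy + (∂f/∂z) dz. The components of the vector representation are exactly the entries of grad f in Cartesian coordinates:
  ∂f/∂x = 0
  ∂f/∂y = z^2
  ∂f/∂z = 2*y*z.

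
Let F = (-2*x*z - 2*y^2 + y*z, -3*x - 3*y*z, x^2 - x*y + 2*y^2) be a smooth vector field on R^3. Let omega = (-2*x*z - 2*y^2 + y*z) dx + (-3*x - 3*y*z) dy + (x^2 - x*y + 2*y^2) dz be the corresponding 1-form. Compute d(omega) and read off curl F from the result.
d(omega) = (-x + 7*y) dy ∧ dz + (-4*x + 2*y) dz ∧ dx + (4*y - z - 3) dx ∧ dy; curl F = (-x + 7*y, -4*x + 2*y, 4*y - z - 3)

d omega = sum_{i<j} (∂f_j/∂x_i - ∂f_i/∂x_j) dx_i ∧ dx_j. Under the identification (dy ∧ dz, dz ∧ dx, dx ∧ dy) ↔ (e_x, e_y, e_z), the coefficients are exactly the components of curl F. Compute:
  ∂R/∂y - ∂Q/∂z = (-x + 4*y) - (-3*y) = -x + 7*y
  ∂P/∂z - ∂R/∂x = (-2*x + y) - (2*x - y) = -4*x + 2*y
  ∂Q/∂x - ∂P/∂y = (-3) - (-4*y + z) = 4*y - z - 3.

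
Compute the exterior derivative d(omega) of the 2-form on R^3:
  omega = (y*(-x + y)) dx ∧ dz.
d(omega) = (x - 2*y) dx ∧ dy ∧ dz

For a 2-form omega = sum_{i<j} g_{ij} dx_i ∧ dx_j, the exterior derivative is
  d(omega) = sum_{i<j} d(g_{ij}) ∧ dx_i ∧ dx_j = sum_{i<j, k} (∂g_{ij}/∂x_k) dx_k ∧ dx_i ∧ dx_j.
Expand each term, using dx_k ∧ dx_i ∧ dx_j = sgn(permutation) dx_{(a)} ∧ dx_{(b)} ∧ dx_{(c)} with (a < b < c) sorted:
  d(y*(-x + y)) includes (∂/∂y)(y*(-x + y)) dy = (-x + 2*y) dy, which multiplied by dx ∧ dz gives (x - 2*y) dx ∧ dy ∧ dz
Collecting like 3-forms: d(omega) = (x - 2*y) dx ∧ dy ∧ dz.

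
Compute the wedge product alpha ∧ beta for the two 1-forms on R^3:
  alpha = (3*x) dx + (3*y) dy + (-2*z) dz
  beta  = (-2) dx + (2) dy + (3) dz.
alpha ∧ beta = (6*x + 6*y) dx ∧ dy + (9*x - 4*z) dx ∧ dz + (9*y + 4*z) dy ∧ dz

Distribute the wedge, using dx_i ∧ dx_j = -dx_j ∧ dx_i and dx_i ∧ dx_i = 0. For each pair (i, j) with i < j, the coefficient of dx_i ∧ dx_j in alpha ∧ beta is (alpha_i * beta_j - alpha_j * beta_i). Collecting: alpha ∧ beta = (6*x + 6*y) dx ∧ dy + (9*x - 4*z) dx ∧ dz + (9*y + 4*z) dy ∧ dz.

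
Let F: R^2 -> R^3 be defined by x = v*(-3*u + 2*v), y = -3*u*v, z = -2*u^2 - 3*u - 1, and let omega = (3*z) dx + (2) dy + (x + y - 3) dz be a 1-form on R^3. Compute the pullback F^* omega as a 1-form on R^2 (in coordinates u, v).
F^* omega = (42*u^2*v - 8*u*v^2 + 45*u*v + 12*u - 6*v^2 + 3*v + 9) du + (18*u^3 - 24*u^2*v + 27*u^2 - 36*u*v + 3*u - 12*v) dv

Using F^*(f dg) = (f ∘ F) d(g ∘ F), substitute each coordinate x_i by F_i(u, v) in f_i, and replace dx_i by d F_i = (∂F_i/∂u) du + (∂F_i/∂v) dv.
  For the x component: f_1(F) = -6*u^2 - 9*u - 3; d F_1 = (-3*v) du + (-3*u + 4*v) dv
  For the y component: f_2(F) = 2; d F_2 = (-3*v) du + (-3*u) dv
  For the z component: f_3(F) = -6*u*v + 2*v^2 - 3; d F_3 = (-4*u - 3) du + (0) dv
Combining and collecting du, dv coefficients:
  coeff of du: 42*u^2*v - 8*u*v^2 + 45*u*v + 12*u - 6*v^2 + 3*v + 9
  coeff of dv: 18*u^3 - 24*u^2*v + 27*u^2 - 36*u*v + 3*u - 12*v
F^* omega = (42*u^2*v - 8*u*v^2 + 45*u*v + 12*u - 6*v^2 + 3*v + 9) du + (18*u^3 - 24*u^2*v + 27*u^2 - 36*u*v + 3*u - 12*v) dv.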